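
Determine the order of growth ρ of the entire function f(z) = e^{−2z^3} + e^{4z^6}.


Each summand is entire of order 3 and 6 respectively (as in the single-exponential case). The order of a sum is at most the max of the orders, so ρ ≤ 6. For the lower bound: on |z|=r choose arg z so that 4z^6 is real positive; then |e^{4z^6}| = e^{4r^6} while |e^{-2z^3}| ≤ e^{2r^3} = o(e^{4r^6}). So |f| ≥ e^{4r^6}(1 − o(1)) and ρ ≥ 6. Hence ρ = max(3, 6) = 6.
Therefore ρ = 6.

Order ρ = 6.


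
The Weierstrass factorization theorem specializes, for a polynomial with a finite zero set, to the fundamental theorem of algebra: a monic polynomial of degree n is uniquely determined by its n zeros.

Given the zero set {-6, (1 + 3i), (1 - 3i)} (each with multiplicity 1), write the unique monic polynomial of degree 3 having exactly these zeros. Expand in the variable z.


The polynomial is p(z) = ∏_{α ∈ S} (z − α), where S = {-6, (1 + 3i), (1 - 3i)}.
Expanding the product yields: p(z) = z^3 + 4·z^2 -2·z + 60.
Note conjugate pairs combine to real quadratics: (z − (1+3i))(z − (1−3i)) = z² − 2z + 10.
The resulting polynomial has degree 3 and real coefficients as required.

p(z) = z^3 + 4·z^2 -2·z + 60.


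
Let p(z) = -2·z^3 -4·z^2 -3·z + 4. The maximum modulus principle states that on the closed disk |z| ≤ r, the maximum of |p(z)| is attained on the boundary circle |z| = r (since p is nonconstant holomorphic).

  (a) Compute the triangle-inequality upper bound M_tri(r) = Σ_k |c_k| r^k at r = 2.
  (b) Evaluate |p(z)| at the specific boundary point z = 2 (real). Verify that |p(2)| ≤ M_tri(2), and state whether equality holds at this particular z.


Coefficients: c_0 = 4, c_1 = -3, c_2 = -4, c_3 = -2. Radius r = 2.
Part (a). Triangle bound: M_tri(r) = Σ_k |c_k| r^k
  = |4|·2^0 + |-3|·2^1 + |-4|·2^2 + |-2|·2^3
  = 4 + 6 + 16 + 16 = 42.
This bounds M(r) := max_{|z|=r} |p(z)| from above; equality holds iff all terms c_k z^k can be made to align in phase at a single z on |z|=r.
Part (b). At z = 2 (real, on the circle |z| = r):
  p(2) = (4)·2^0 + (-3)·2^1 + (-4)·2^2 + (-2)·2^3 = -34.
  |p(2)| = 34.
Check: |p(2)| = 34 ≤ 42 = M_tri(2). ✓ Equality does not hold at z = 2 (the coefficients have mixed signs, so the terms do not all align in phase there).

M_tri(2) = 42; |p(2)| = 34; equality at z=2: no.


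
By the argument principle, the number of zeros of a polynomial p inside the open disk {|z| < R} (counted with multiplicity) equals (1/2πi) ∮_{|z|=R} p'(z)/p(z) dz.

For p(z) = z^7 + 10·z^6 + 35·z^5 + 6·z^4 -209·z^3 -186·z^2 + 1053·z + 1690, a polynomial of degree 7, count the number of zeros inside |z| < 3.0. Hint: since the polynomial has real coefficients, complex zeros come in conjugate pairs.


The zeros of p are: (-3 + 2i), (-3 - 2i), -2, (2 + 1i), (2 - 1i), (-3 + 2i), (-3 - 2i).
Their magnitudes are: 3.606, 3.606, 2, 2.236, 2.236, 3.606, 3.606.
Zeros with |z| < R = 3.0: -2, (2 + 1i), (2 - 1i).
Count = 3.
By the argument principle, (1/2πi) ∮_{|z|=R} p'(z)/p(z) dz equals exactly this count.

Number of zeros inside |z| < 3.0: 3.


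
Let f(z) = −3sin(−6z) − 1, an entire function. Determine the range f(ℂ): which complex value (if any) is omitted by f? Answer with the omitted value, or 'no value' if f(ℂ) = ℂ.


Little Picard bounds the complement of f(ℂ) to at most one point.
sin is entire and surjective onto ℂ: for every w ∈ ℂ, sin(ζ) = w has a solution ζ ∈ ℂ (e.g., via the complex inverse arcsin). With ζ = −6z this gives z = ζ/(-6). Then -3·sin(−6z) takes every value in -3·ℂ = ℂ, and adding -1 is a bijection of ℂ. So f is surjective and omits no value. (Note: only on the real line is sin bounded by [−1, 1].)

Omitted value: no value.


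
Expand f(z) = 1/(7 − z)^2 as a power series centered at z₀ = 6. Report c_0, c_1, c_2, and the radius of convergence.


Let w = z − z₀, so z = z₀ + w.
Then 7 − z = 7 − (z₀ + w) = (7 − z₀) − w = 1 − w.
f(z) = 1/(1 − w)^2 = (1/(1)^2) · (1 − w/(1))^{−2}.
By the binomial series (1−u)^{−2} = Σ_{n≥0} C(n+1, 1) u^n for |u|<1, with u = w/(1):
  c_n = C(n+1, 1) / (1)^(n+2).
  c_0 = 1/(1)^2 = 1.
  c_1 = 2/(1)^3 = 2.
  c_2 = 3/(1)^4 = 3.
The series is valid for |w/d| < 1, i.e. |z − z₀| < |d|.
Radius of convergence: R = |7 − z₀| = |1| = 1 (distance from z₀ to the singularity z = 7).

c_0 = 1, c_1 = 2, c_2 = 3; R = 1.


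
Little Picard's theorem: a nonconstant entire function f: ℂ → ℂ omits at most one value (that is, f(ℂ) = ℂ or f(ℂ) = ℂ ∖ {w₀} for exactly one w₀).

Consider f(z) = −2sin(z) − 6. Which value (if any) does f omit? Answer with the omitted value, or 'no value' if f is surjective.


Little Picard bounds the complement of f(ℂ) to at most one point.
sin is entire and surjective onto ℂ: for every w ∈ ℂ, sin(ζ) = w has a solution ζ ∈ ℂ (e.g., via the complex inverse arcsin). With ζ = z this gives z = ζ/(1). Then -2·sin(z) takes every value in -2·ℂ = ℂ, and adding -6 is a bijection of ℂ. So f is surjective and omits no value. (Note: only on the real line is sin bounded by [−1, 1].)

Omitted value: no value.


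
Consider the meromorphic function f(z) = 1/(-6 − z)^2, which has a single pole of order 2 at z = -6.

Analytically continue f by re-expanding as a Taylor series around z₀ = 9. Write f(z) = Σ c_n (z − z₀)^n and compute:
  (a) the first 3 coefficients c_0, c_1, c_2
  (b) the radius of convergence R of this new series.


Let w = z − z₀, so z = z₀ + w.
Then -6 − z = -6 − (z₀ + w) = (-6 − z₀) − w = -15 − w.
f(z) = 1/(-15 − w)^2 = (1/(-15)^2) · (1 − w/(-15))^{−2}.
By the binomial series (1−u)^{−2} = Σ_{n≥0} C(n+1, 1) u^n for |u|<1, with u = w/(-15):
  c_n = C(n+1, 1) / (-15)^(n+2).
  c_0 = 1/(-15)^2 = 1/225.
  c_1 = 2/(-15)^3 = -2/3375.
  c_2 = 3/(-15)^4 = 1/16875.
The series is valid for |w/d| < 1, i.e. |z − z₀| < |d|.
Radius of convergence: R = |-6 − z₀| = |-15| = 15 (distance from z₀ to the singularity z = -6).

c_0 = 1/225, c_1 = -2/3375, c_2 = 1/16875; R = 15.


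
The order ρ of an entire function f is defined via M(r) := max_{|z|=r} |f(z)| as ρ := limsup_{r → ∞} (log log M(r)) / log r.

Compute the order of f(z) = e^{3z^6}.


|e^{3z^6}| = e^{Re(3·z^6) + 0} ≤ e^{3|z|^6 + 0} = e^{3r^6 + 0} on |z| = r, so ρ ≤ 6. Choosing z on |z|=r so that 3·z^6 is real positive (always possible by picking arg z appropriately) gives |f(z)| = e^{3r^6 + 0}, matching the bound. The additive constant 0 does not affect log log M(r) ~ 6·log r. Hence ρ = 6.
Therefore ρ = 6.

Order ρ = 6.


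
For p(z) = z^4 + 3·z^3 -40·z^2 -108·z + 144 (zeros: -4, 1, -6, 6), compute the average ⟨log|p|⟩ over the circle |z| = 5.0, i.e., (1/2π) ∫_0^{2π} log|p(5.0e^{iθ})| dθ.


Zeros: -6, -4, 1, 6; r = 5.0.
Inside |z| < r: -4, 1. Outside (|z| ≥ r): -6, 6.
p(0) = 144, so log|p(0)| = log(144) = 4.9698.
Apply Jensen: I(r) = log|p(0)| + Σ_k log(r/|z_k|), summed over zeros inside |z| < r.
  log(r/|z_k|) for z_k = -4: log(5.0/4) = 0.2231
  log(r/|z_k|) for z_k = 1: log(5.0/1) = 1.6094
  Outside zeros (-6, 6) contribute nothing to the Jensen sum.
Sum over inside zeros: 1.8326.
I(r) = log|p(0)| + (inside sum) = 4.9698 + 1.8326 = 6.8024.
Note: since some zeros are outside |z| ≤ r, the simplified n·log(r) form does NOT apply — only the inside zeros contribute.

I(r) ≈ 6.8024.


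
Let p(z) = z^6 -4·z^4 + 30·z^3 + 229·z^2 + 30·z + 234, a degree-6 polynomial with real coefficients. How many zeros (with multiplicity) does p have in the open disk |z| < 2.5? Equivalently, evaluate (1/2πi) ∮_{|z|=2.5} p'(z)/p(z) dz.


The zeros of p are: (3 + 3i), (3 - 3i), (-3 + 2i), (-3 - 2i), (0 + 1i), (0 - 1i).
Their magnitudes are: 4.243, 4.243, 3.606, 3.606, 1, 1.
Zeros with |z| < R = 2.5: (0 + 1i), (0 - 1i).
Count = 2.
By the argument principle, (1/2πi) ∮_{|z|=R} p'(z)/p(z) dz equals exactly this count.

Number of zeros inside |z| < 2.5: 2.


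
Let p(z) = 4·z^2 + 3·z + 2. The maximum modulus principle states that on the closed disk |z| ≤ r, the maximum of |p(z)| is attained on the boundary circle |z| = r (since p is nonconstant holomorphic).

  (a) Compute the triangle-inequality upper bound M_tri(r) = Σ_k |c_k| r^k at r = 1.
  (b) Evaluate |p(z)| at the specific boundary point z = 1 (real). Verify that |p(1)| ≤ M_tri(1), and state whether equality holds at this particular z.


Coefficients: c_0 = 2, c_1 = 3, c_2 = 4. Radius r = 1.
Part (a). Triangle bound: M_tri(r) = Σ_k |c_k| r^k
  = |2|·1^0 + |3|·1^1 + |4|·1^2
  = 2 + 3 + 4 = 9.
This bounds M(r) := max_{|z|=r} |p(z)| from above; equality holds iff all terms c_k z^k can be made to align in phase at a single z on |z|=r.
Part (b). At z = 1 (real, on the circle |z| = r):
  p(1) = (2)·1^0 + (3)·1^1 + (4)·1^2 = 9.
  |p(1)| = 9.
Since all nonzero coefficients share the same sign, |p(1)| = 9 = M_tri(1); the triangle bound is attained at z = 1, so in fact M(r) = 9.

M_tri(1) = 9; |p(1)| = 9; equality at z=1: yes.


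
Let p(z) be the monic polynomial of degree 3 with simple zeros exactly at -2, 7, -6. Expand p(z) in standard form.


The polynomial is p(z) = ∏_{α ∈ S} (z − α), where S = {-2, 7, -6}.
Expanding the product yields: p(z) = z^3 + z^2 -44·z -84.
The resulting polynomial has degree 3 and real coefficients as required.

p(z) = z^3 + z^2 -44·z -84.


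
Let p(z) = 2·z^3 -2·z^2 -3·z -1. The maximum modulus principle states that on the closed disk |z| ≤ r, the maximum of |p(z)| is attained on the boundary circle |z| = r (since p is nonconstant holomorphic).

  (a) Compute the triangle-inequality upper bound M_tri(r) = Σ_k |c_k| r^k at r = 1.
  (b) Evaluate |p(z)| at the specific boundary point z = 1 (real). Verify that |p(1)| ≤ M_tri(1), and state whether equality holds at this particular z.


Coefficients: c_0 = -1, c_1 = -3, c_2 = -2, c_3 = 2. Radius r = 1.
Part (a). Triangle bound: M_tri(r) = Σ_k |c_k| r^k
  = |-1|·1^0 + |-3|·1^1 + |-2|·1^2 + |2|·1^3
  = 1 + 3 + 2 + 2 = 8.
This bounds M(r) := max_{|z|=r} |p(z)| from above; equality holds iff all terms c_k z^k can be made to align in phase at a single z on |z|=r.
Part (b). At z = 1 (real, on the circle |z| = r):
  p(1) = (-1)·1^0 + (-3)·1^1 + (-2)·1^2 + (2)·1^3 = -4.
  |p(1)| = 4.
Check: |p(1)| = 4 ≤ 8 = M_tri(1). ✓ Equality does not hold at z = 1 (the coefficients have mixed signs, so the terms do not all align in phase there).

M_tri(1) = 8; |p(1)| = 4; equality at z=1: no.


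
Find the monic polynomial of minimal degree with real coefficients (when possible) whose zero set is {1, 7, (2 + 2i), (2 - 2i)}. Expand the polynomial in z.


The polynomial is p(z) = ∏_{α ∈ S} (z − α), where S = {1, 7, (2 + 2i), (2 - 2i)}.
Expanding the product yields: p(z) = z^4 -12·z^3 + 47·z^2 -92·z + 56.
Note conjugate pairs combine to real quadratics: (z − (2+2i))(z − (2−2i)) = z² − 4z + 8.
The resulting polynomial has degree 4 and real coefficients as required.

p(z) = z^4 -12·z^3 + 47·z^2 -92·z + 56.


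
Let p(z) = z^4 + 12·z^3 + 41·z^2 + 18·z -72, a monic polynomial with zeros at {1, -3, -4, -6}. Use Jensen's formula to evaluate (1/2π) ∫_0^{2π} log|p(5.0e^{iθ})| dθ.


Zeros: -6, -4, -3, 1; r = 5.0.
Inside |z| < r: -4, -3, 1. Outside (|z| ≥ r): -6.
p(0) = -72, so log|p(0)| = log(72) = 4.2767.
Apply Jensen: I(r) = log|p(0)| + Σ_k log(r/|z_k|), summed over zeros inside |z| < r.
  log(r/|z_k|) for z_k = 1: log(5.0/1) = 1.6094
  log(r/|z_k|) for z_k = -3: log(5.0/3) = 0.5108
  log(r/|z_k|) for z_k = -4: log(5.0/4) = 0.2231
  Outside zeros (-6) contribute nothing to the Jensen sum.
Sum over inside zeros: 2.3434.
I(r) = log|p(0)| + (inside sum) = 4.2767 + 2.3434 = 6.6201.
Note: since some zeros are outside |z| ≤ r, the simplified n·log(r) form does NOT apply — only the inside zeros contribute.

I(r) ≈ 6.6201.


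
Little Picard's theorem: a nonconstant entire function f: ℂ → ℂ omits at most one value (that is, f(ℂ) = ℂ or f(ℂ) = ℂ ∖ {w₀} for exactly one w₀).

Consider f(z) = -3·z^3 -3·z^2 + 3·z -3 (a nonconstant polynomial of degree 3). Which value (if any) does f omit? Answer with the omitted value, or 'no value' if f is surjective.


Little Picard bounds the complement of f(ℂ) to at most one point.
For every w ∈ ℂ, the equation p(z) − w = 0 is a nonconstant polynomial in z and hence has at least one root by the fundamental theorem of algebra. So p is surjective onto ℂ, omitting no value.

Omitted value: no value.


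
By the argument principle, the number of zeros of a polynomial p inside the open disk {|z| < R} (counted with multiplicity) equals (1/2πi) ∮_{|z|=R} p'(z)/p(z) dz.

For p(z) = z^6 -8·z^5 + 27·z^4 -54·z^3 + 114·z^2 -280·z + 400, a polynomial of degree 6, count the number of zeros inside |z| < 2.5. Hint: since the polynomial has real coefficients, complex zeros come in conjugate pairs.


The zeros of p are: (2 + 2i), (2 - 2i), (3 + 1i), (3 - 1i), (-1 + 2i), (-1 - 2i).
Their magnitudes are: 2.828, 2.828, 3.162, 3.162, 2.236, 2.236.
Zeros with |z| < R = 2.5: (-1 + 2i), (-1 - 2i).
Count = 2.
By the argument principle, (1/2πi) ∮_{|z|=R} p'(z)/p(z) dz equals exactly this count.

Number of zeros inside |z| < 2.5: 2.


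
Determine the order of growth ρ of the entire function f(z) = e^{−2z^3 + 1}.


|e^{−2z^3 + 1}| = e^{Re(-2·z^3) + 1} ≤ e^{2|z|^3 + 1} = e^{2r^3 + 1} on |z| = r, so ρ ≤ 3. Choosing z on |z|=r so that -2·z^3 is real positive (always possible by picking arg z appropriately) gives |f(z)| = e^{2r^3 + 1}, matching the bound. The additive constant 1 does not affect log log M(r) ~ 3·log r. Hence ρ = 3.
Therefore ρ = 3.

Order ρ = 3.


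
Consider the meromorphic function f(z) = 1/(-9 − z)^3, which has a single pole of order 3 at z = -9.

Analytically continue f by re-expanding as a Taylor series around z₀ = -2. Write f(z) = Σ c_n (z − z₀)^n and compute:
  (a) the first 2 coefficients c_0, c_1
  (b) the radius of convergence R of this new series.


Let w = z − z₀, so z = z₀ + w.
Then -9 − z = -9 − (z₀ + w) = (-9 − z₀) − w = -7 − w.
f(z) = 1/(-7 − w)^3 = (1/(-7)^3) · (1 − w/(-7))^{−3}.
By the binomial series (1−u)^{−3} = Σ_{n≥0} C(n+2, 2) u^n for |u|<1, with u = w/(-7):
  c_n = C(n+2, 2) / (-7)^(n+3).
  c_0 = 1/(-7)^3 = -1/343.
  c_1 = 3/(-7)^4 = 3/2401.
The series is valid for |w/d| < 1, i.e. |z − z₀| < |d|.
Radius of convergence: R = |-9 − z₀| = |-7| = 7 (distance from z₀ to the singularity z = -9).

c_0 = -1/343, c_1 = 3/2401; R = 7.


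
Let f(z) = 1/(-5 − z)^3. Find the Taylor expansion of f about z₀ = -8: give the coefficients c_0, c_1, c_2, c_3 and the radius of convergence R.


Let w = z − z₀, so z = z₀ + w.
Then -5 − z = -5 − (z₀ + w) = (-5 − z₀) − w = 3 − w.
f(z) = 1/(3 − w)^3 = (1/(3)^3) · (1 − w/(3))^{−3}.
By the binomial series (1−u)^{−3} = Σ_{n≥0} C(n+2, 2) u^n for |u|<1, with u = w/(3):
  c_n = C(n+2, 2) / (3)^(n+3).
  c_0 = 1/(3)^3 = 1/27.
  c_1 = 3/(3)^4 = 1/27.
  c_2 = 6/(3)^5 = 2/81.
  c_3 = 10/(3)^6 = 10/729.
The series is valid for |w/d| < 1, i.e. |z − z₀| < |d|.
Radius of convergence: R = |-5 − z₀| = |3| = 3 (distance from z₀ to the singularity z = -5).

c_0 = 1/27, c_1 = 1/27, c_2 = 2/81, c_3 = 10/729; R = 3.


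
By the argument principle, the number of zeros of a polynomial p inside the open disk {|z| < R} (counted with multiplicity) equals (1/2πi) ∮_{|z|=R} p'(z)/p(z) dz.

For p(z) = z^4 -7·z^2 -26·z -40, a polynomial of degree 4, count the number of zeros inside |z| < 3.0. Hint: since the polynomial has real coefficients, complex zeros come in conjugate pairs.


The zeros of p are: (-1 + 2i), (-1 - 2i), -2, 4.
Their magnitudes are: 2.236, 2.236, 2, 4.
Zeros with |z| < R = 3.0: (-1 + 2i), (-1 - 2i), -2.
Count = 3.
By the argument principle, (1/2πi) ∮_{|z|=R} p'(z)/p(z) dz equals exactly this count.

Number of zeros inside |z| < 3.0: 3.


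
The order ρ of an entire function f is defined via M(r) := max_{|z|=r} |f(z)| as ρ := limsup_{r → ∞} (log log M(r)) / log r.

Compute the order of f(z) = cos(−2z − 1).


cos(w) is a linear combination of e^{iw} and e^{−iw} (or e^w, e^{−w} in the hyperbolic case), so |cos(w)| ≤ e^{|w|}. With w = −2z − 1, |w| ≤ 2|z| + 1 = 2r + 1 on |z| = r, giving M(r) ≤ e^{2r + 1}, so ρ ≤ 1. On a suitable ray (z = it for sin/cos; z = t for sinh/cosh, t real → ∞), |cos(−2z − 1)| grows like e^{2|t|}/2, so ρ ≥ 1. Hence ρ = 1.
Therefore ρ = 1.

Order ρ = 1.


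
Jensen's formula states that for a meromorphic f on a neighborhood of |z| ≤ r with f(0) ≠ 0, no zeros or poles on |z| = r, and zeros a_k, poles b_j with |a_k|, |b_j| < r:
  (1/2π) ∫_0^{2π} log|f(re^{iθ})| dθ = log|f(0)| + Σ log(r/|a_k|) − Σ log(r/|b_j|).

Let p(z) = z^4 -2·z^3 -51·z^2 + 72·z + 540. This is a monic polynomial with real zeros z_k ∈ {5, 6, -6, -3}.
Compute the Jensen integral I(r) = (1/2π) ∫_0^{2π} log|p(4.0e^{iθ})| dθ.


Zeros: -6, -3, 5, 6; r = 4.0.
Inside |z| < r: -3. Outside (|z| ≥ r): -6, 5, 6.
p(0) = 540, so log|p(0)| = log(540) = 6.2916.
Apply Jensen: I(r) = log|p(0)| + Σ_k log(r/|z_k|), summed over zeros inside |z| < r.
  log(r/|z_k|) for z_k = -3: log(4.0/3) = 0.2877
  Outside zeros (-6, 5, 6) contribute nothing to the Jensen sum.
Sum over inside zeros: 0.2877.
I(r) = log|p(0)| + (inside sum) = 6.2916 + 0.2877 = 6.5793.
Note: since some zeros are outside |z| ≤ r, the simplified n·log(r) form does NOT apply — only the inside zeros contribute.

I(r) ≈ 6.5793.


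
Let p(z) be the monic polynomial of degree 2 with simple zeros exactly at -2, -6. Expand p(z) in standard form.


The polynomial is p(z) = ∏_{α ∈ S} (z − α), where S = {-2, -6}.
Expanding the product yields: p(z) = z^2 + 8·z + 12.
The resulting polynomial has degree 2 and real coefficients as required.

p(z) = z^2 + 8·z + 12.


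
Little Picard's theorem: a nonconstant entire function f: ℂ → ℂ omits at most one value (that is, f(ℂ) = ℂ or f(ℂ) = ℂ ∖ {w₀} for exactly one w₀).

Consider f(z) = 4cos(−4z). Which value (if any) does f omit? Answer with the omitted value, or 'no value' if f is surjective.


Little Picard bounds the complement of f(ℂ) to at most one point.
cos is entire and surjective onto ℂ: for every w ∈ ℂ, cos(ζ) = w has a solution ζ ∈ ℂ (e.g., via the complex inverse arccos). With ζ = −4z this gives z = ζ/(-4). Then 4·cos(−4z) takes every value in 4·ℂ = ℂ, and adding 0 is a bijection of ℂ. So f is surjective and omits no value. (Note: only on the real line is cos bounded by [−1, 1].)

Omitted value: no value.


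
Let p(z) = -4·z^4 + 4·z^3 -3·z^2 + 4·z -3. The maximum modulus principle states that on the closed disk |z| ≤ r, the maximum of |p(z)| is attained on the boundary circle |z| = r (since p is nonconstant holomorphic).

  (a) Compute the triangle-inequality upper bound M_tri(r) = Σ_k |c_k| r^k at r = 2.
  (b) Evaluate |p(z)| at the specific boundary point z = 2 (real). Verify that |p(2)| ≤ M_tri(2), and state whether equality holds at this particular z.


Coefficients: c_0 = -3, c_1 = 4, c_2 = -3, c_3 = 4, c_4 = -4. Radius r = 2.
Part (a). Triangle bound: M_tri(r) = Σ_k |c_k| r^k
  = |-3|·2^0 + |4|·2^1 + |-3|·2^2 + |4|·2^3 + |-4|·2^4
  = 3 + 8 + 12 + 32 + 64 = 119.
This bounds M(r) := max_{|z|=r} |p(z)| from above; equality holds iff all terms c_k z^k can be made to align in phase at a single z on |z|=r.
Part (b). At z = 2 (real, on the circle |z| = r):
  p(2) = (-3)·2^0 + (4)·2^1 + (-3)·2^2 + (4)·2^3 + (-4)·2^4 = -39.
  |p(2)| = 39.
Check: |p(2)| = 39 ≤ 119 = M_tri(2). ✓ Equality does not hold at z = 2 (the coefficients have mixed signs, so the terms do not all align in phase there).

M_tri(2) = 119; |p(2)| = 39; equality at z=2: no.


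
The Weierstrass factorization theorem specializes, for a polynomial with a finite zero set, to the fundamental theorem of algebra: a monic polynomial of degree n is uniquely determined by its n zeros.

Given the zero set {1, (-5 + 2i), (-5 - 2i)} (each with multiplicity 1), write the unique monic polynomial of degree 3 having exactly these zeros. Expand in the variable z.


The polynomial is p(z) = ∏_{α ∈ S} (z − α), where S = {1, (-5 + 2i), (-5 - 2i)}.
Expanding the product yields: p(z) = z^3 + 9·z^2 + 19·z -29.
Note conjugate pairs combine to real quadratics: (z − (-5+2i))(z − (-5−2i)) = z² + 10z + 29.
The resulting polynomial has degree 3 and real coefficients as required.

p(z) = z^3 + 9·z^2 + 19·z -29.


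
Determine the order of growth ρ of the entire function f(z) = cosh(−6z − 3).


cosh(w) is a linear combination of e^{iw} and e^{−iw} (or e^w, e^{−w} in the hyperbolic case), so |cosh(w)| ≤ e^{|w|}. With w = −6z − 3, |w| ≤ 6|z| + 3 = 6r + 3 on |z| = r, giving M(r) ≤ e^{6r + 3}, so ρ ≤ 1. On a suitable ray (z = it for sin/cos; z = t for sinh/cosh, t real → ∞), |cosh(−6z − 3)| grows like e^{6|t|}/2, so ρ ≥ 1. Hence ρ = 1.
Therefore ρ = 1.

Order ρ = 1.


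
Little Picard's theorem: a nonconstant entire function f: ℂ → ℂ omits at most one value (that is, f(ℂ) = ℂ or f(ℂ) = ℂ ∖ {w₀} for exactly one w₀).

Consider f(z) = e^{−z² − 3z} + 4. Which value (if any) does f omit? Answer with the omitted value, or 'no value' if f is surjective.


Little Picard bounds the complement of f(ℂ) to at most one point.
The exponent g(z) = −z² − 3z is a nonconstant polynomial, hence surjective onto ℂ. So e^{g(z)} takes every value in {e^w : w ∈ ℂ} = ℂ ∖ {0}. Adding 4 shifts the range to ℂ ∖ {4}. f omits exactly 4.

Omitted value: 4.


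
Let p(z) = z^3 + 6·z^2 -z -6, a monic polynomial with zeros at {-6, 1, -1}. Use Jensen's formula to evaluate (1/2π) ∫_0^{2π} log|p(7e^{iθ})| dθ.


Zeros: -6, -1, 1; r = 7.
Inside |z| < r: -6, -1, 1. Outside (|z| ≥ r): ∅.
p(0) = -6, so log|p(0)| = log(6) = 1.7918.
Apply Jensen: I(r) = log|p(0)| + Σ_k log(r/|z_k|), summed over zeros inside |z| < r.
  log(r/|z_k|) for z_k = -6: log(7/6) = 0.1542
  log(r/|z_k|) for z_k = 1: log(7/1) = 1.9459
  log(r/|z_k|) for z_k = -1: log(7/1) = 1.9459
Sum over inside zeros: 4.0460.
I(r) = log|p(0)| + (inside sum) = 1.7918 + 4.0460 = 5.8377.
Closed form (all zeros inside, monic): I(r) = n·log(r) = 3·log(7) = 5.8377. ✓

I(r) ≈ 5.8377.


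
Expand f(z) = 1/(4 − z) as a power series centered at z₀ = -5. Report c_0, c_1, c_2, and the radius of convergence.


Let w = z − z₀, so z = z₀ + w.
Then 4 − z = 4 − (z₀ + w) = (4 − z₀) − w = 9 − w.
f(z) = 1/(9 − w) = (1/(9)) · 1/(1 − w/(9)) = Σ_{n≥0} w^n / (9)^(n+1).
So c_n = 1/(9)^(n+1):
  c_0 = 1/(9)^1 = 1/9.
  c_1 = 1/(9)^2 = 1/81.
  c_2 = 1/(9)^3 = 1/729.
The series is valid for |w/d| < 1, i.e. |z − z₀| < |d|.
Radius of convergence: R = |4 − z₀| = |9| = 9 (distance from z₀ to the singularity z = 4).

c_0 = 1/9, c_1 = 1/81, c_2 = 1/729; R = 9.


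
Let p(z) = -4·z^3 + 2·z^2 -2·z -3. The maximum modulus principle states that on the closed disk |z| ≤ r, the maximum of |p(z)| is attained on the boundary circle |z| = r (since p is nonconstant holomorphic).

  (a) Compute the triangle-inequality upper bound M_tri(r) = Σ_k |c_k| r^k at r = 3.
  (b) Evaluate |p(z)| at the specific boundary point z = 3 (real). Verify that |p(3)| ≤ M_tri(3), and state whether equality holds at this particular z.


Coefficients: c_0 = -3, c_1 = -2, c_2 = 2, c_3 = -4. Radius r = 3.
Part (a). Triangle bound: M_tri(r) = Σ_k |c_k| r^k
  = |-3|·3^0 + |-2|·3^1 + |2|·3^2 + |-4|·3^3
  = 3 + 6 + 18 + 108 = 135.
This bounds M(r) := max_{|z|=r} |p(z)| from above; equality holds iff all terms c_k z^k can be made to align in phase at a single z on |z|=r.
Part (b). At z = 3 (real, on the circle |z| = r):
  p(3) = (-3)·3^0 + (-2)·3^1 + (2)·3^2 + (-4)·3^3 = -99.
  |p(3)| = 99.
Check: |p(3)| = 99 ≤ 135 = M_tri(3). ✓ Equality does not hold at z = 3 (the coefficients have mixed signs, so the terms do not all align in phase there).

M_tri(3) = 135; |p(3)| = 99; equality at z=3: no.


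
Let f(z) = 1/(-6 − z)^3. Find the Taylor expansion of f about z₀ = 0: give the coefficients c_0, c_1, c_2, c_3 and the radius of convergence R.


Let w = z − z₀, so z = z₀ + w.
Then -6 − z = -6 − (z₀ + w) = (-6 − z₀) − w = -6 − w.
f(z) = 1/(-6 − w)^3 = (1/(-6)^3) · (1 − w/(-6))^{−3}.
By the binomial series (1−u)^{−3} = Σ_{n≥0} C(n+2, 2) u^n for |u|<1, with u = w/(-6):
  c_n = C(n+2, 2) / (-6)^(n+3).
  c_0 = 1/(-6)^3 = -1/216.
  c_1 = 3/(-6)^4 = 1/432.
  c_2 = 6/(-6)^5 = -1/1296.
  c_3 = 10/(-6)^6 = 5/23328.
The series is valid for |w/d| < 1, i.e. |z − z₀| < |d|.
Radius of convergence: R = |-6 − z₀| = |-6| = 6 (distance from z₀ to the singularity z = -6).

c_0 = -1/216, c_1 = 1/432, c_2 = -1/1296, c_3 = 5/23328; R = 6.


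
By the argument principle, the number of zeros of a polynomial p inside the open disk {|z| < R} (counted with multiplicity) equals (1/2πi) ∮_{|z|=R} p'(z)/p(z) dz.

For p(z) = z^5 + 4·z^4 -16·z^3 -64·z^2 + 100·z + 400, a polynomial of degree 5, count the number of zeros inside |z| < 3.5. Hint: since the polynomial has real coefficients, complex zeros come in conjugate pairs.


The zeros of p are: -4, (-3 + 1i), (-3 - 1i), (3 + 1i), (3 - 1i).
Their magnitudes are: 4, 3.162, 3.162, 3.162, 3.162.
Zeros with |z| < R = 3.5: (-3 + 1i), (-3 - 1i), (3 + 1i), (3 - 1i).
Count = 4.
By the argument principle, (1/2πi) ∮_{|z|=R} p'(z)/p(z) dz equals exactly this count.

Number of zeros inside |z| < 3.5: 4.


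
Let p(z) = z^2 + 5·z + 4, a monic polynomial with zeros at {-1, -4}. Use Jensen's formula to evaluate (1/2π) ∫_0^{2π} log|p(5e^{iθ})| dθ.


Zeros: -4, -1; r = 5.
Inside |z| < r: -4, -1. Outside (|z| ≥ r): ∅.
p(0) = 4, so log|p(0)| = log(4) = 1.3863.
Apply Jensen: I(r) = log|p(0)| + Σ_k log(r/|z_k|), summed over zeros inside |z| < r.
  log(r/|z_k|) for z_k = -1: log(5/1) = 1.6094
  log(r/|z_k|) for z_k = -4: log(5/4) = 0.2231
Sum over inside zeros: 1.8326.
I(r) = log|p(0)| + (inside sum) = 1.3863 + 1.8326 = 3.2189.
Closed form (all zeros inside, monic): I(r) = n·log(r) = 2·log(5) = 3.2189. ✓

I(r) ≈ 3.2189.


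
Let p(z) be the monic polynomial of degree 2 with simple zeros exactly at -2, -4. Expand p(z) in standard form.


The polynomial is p(z) = ∏_{α ∈ S} (z − α), where S = {-2, -4}.
Expanding the product yields: p(z) = z^2 + 6·z + 8.
The resulting polynomial has degree 2 and real coefficients as required.

p(z) = z^2 + 6·z + 8.


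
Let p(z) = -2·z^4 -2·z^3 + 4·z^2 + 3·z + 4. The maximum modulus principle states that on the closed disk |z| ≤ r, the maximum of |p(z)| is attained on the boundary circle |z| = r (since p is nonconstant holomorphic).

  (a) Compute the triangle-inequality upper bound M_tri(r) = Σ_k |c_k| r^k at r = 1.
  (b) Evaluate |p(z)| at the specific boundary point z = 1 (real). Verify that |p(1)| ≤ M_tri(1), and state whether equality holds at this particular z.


Coefficients: c_0 = 4, c_1 = 3, c_2 = 4, c_3 = -2, c_4 = -2. Radius r = 1.
Part (a). Triangle bound: M_tri(r) = Σ_k |c_k| r^k
  = |4|·1^0 + |3|·1^1 + |4|·1^2 + |-2|·1^3 + |-2|·1^4
  = 4 + 3 + 4 + 2 + 2 = 15.
This bounds M(r) := max_{|z|=r} |p(z)| from above; equality holds iff all terms c_k z^k can be made to align in phase at a single z on |z|=r.
Part (b). At z = 1 (real, on the circle |z| = r):
  p(1) = (4)·1^0 + (3)·1^1 + (4)·1^2 + (-2)·1^3 + (-2)·1^4 = 7.
  |p(1)| = 7.
Check: |p(1)| = 7 ≤ 15 = M_tri(1). ✓ Equality does not hold at z = 1 (the coefficients have mixed signs, so the terms do not all align in phase there).

M_tri(1) = 15; |p(1)| = 7; equality at z=1: no.


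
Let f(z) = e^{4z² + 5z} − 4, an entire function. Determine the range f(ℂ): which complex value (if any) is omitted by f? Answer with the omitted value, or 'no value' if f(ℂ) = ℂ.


Little Picard bounds the complement of f(ℂ) to at most one point.
The exponent g(z) = 4z² + 5z is a nonconstant polynomial, hence surjective onto ℂ. So e^{g(z)} takes every value in {e^w : w ∈ ℂ} = ℂ ∖ {0}. Adding -4 shifts the range to ℂ ∖ {-4}. f omits exactly -4.

Omitted value: -4.


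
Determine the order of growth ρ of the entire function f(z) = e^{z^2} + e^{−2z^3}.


Each summand is entire of order 2 and 3 respectively (as in the single-exponential case). The order of a sum is at most the max of the orders, so ρ ≤ 3. For the lower bound: on |z|=r choose arg z so that -2z^3 is real positive; then |e^{-2z^3}| = e^{2r^3} while |e^{1z^2}| ≤ e^{1r^2} = o(e^{2r^3}). So |f| ≥ e^{2r^3}(1 − o(1)) and ρ ≥ 3. Hence ρ = max(2, 3) = 3.
Therefore ρ = 3.

Order ρ = 3.


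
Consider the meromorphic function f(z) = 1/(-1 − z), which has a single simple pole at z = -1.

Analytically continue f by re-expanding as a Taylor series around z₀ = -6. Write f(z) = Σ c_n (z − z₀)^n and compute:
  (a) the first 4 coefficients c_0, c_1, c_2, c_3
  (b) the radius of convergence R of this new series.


Let w = z − z₀, so z = z₀ + w.
Then -1 − z = -1 − (z₀ + w) = (-1 − z₀) − w = 5 − w.
f(z) = 1/(5 − w) = (1/(5)) · 1/(1 − w/(5)) = Σ_{n≥0} w^n / (5)^(n+1).
So c_n = 1/(5)^(n+1):
  c_0 = 1/(5)^1 = 1/5.
  c_1 = 1/(5)^2 = 1/25.
  c_2 = 1/(5)^3 = 1/125.
  c_3 = 1/(5)^4 = 1/625.
The series is valid for |w/d| < 1, i.e. |z − z₀| < |d|.
Radius of convergence: R = |-1 − z₀| = |5| = 5 (distance from z₀ to the singularity z = -1).

c_0 = 1/5, c_1 = 1/25, c_2 = 1/125, c_3 = 1/625; R = 5.


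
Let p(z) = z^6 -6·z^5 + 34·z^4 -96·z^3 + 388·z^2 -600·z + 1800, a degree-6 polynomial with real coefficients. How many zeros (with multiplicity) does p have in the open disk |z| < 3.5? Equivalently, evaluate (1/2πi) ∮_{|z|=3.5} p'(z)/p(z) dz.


The zeros of p are: (3 + 3i), (3 - 3i), (1 + 3i), (1 - 3i), (-1 + 3i), (-1 - 3i).
Their magnitudes are: 4.243, 4.243, 3.162, 3.162, 3.162, 3.162.
Zeros with |z| < R = 3.5: (1 + 3i), (1 - 3i), (-1 + 3i), (-1 - 3i).
Count = 4.
By the argument principle, (1/2πi) ∮_{|z|=R} p'(z)/p(z) dz equals exactly this count.

Number of zeros inside |z| < 3.5: 4.


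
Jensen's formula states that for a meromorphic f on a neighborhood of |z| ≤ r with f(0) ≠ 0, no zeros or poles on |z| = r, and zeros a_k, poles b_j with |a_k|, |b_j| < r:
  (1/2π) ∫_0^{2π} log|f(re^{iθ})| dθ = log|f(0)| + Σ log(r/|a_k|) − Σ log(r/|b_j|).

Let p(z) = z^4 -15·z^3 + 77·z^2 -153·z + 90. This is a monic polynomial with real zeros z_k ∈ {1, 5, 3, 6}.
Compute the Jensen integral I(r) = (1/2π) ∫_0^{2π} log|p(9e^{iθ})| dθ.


Zeros: 1, 3, 5, 6; r = 9.
Inside |z| < r: 1, 3, 5, 6. Outside (|z| ≥ r): ∅.
p(0) = 90, so log|p(0)| = log(90) = 4.4998.
Apply Jensen: I(r) = log|p(0)| + Σ_k log(r/|z_k|), summed over zeros inside |z| < r.
  log(r/|z_k|) for z_k = 1: log(9/1) = 2.1972
  log(r/|z_k|) for z_k = 5: log(9/5) = 0.5878
  log(r/|z_k|) for z_k = 3: log(9/3) = 1.0986
  log(r/|z_k|) for z_k = 6: log(9/6) = 0.4055
Sum over inside zeros: 4.2891.
I(r) = log|p(0)| + (inside sum) = 4.4998 + 4.2891 = 8.7889.
Closed form (all zeros inside, monic): I(r) = n·log(r) = 4·log(9) = 8.7889. ✓

I(r) ≈ 8.7889.


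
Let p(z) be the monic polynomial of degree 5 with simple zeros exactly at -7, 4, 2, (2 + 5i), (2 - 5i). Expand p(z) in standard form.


The polynomial is p(z) = ∏_{α ∈ S} (z − α), where S = {-7, 4, 2, (2 + 5i), (2 - 5i)}.
Expanding the product yields: p(z) = z^5 -3·z^4 -9·z^3 + 221·z^2 -1210·z + 1624.
Note conjugate pairs combine to real quadratics: (z − (2+5i))(z − (2−5i)) = z² − 4z + 29.
The resulting polynomial has degree 5 and real coefficients as required.

p(z) = z^5 -3·z^4 -9·z^3 + 221·z^2 -1210·z + 1624.


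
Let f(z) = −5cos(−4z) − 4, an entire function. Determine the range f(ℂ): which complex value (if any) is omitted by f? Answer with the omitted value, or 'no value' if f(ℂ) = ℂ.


Little Picard bounds the complement of f(ℂ) to at most one point.
cos is entire and surjective onto ℂ: for every w ∈ ℂ, cos(ζ) = w has a solution ζ ∈ ℂ (e.g., via the complex inverse arccos). With ζ = −4z this gives z = ζ/(-4). Then -5·cos(−4z) takes every value in -5·ℂ = ℂ, and adding -4 is a bijection of ℂ. So f is surjective and omits no value. (Note: only on the real line is cos bounded by [−1, 1].)

Omitted value: no value.


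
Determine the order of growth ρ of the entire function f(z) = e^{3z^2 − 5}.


|e^{3z^2 − 5}| = e^{Re(3·z^2) + -5} ≤ e^{3|z|^2 + -5} = e^{3r^2 + -5} on |z| = r, so ρ ≤ 2. Choosing z on |z|=r so that 3·z^2 is real positive (always possible by picking arg z appropriately) gives |f(z)| = e^{3r^2 + -5}, matching the bound. The additive constant -5 does not affect log log M(r) ~ 2·log r. Hence ρ = 2.
Therefore ρ = 2.

Order ρ = 2.


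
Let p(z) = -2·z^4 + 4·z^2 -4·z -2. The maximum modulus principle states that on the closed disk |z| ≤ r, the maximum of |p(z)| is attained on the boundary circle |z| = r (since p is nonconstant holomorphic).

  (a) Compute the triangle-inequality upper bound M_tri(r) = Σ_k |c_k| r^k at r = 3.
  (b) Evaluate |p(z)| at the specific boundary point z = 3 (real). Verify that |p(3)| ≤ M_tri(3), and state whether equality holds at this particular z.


Coefficients: c_0 = -2, c_1 = -4, c_2 = 4, c_3 = 0, c_4 = -2. Radius r = 3.
Part (a). Triangle bound: M_tri(r) = Σ_k |c_k| r^k
  = |-2|·3^0 + |-4|·3^1 + |4|·3^2 + |0|·3^3 + |-2|·3^4
  = 2 + 12 + 36 + 0 + 162 = 212.
This bounds M(r) := max_{|z|=r} |p(z)| from above; equality holds iff all terms c_k z^k can be made to align in phase at a single z on |z|=r.
Part (b). At z = 3 (real, on the circle |z| = r):
  p(3) = (-2)·3^0 + (-4)·3^1 + (4)·3^2 + (0)·3^3 + (-2)·3^4 = -140.
  |p(3)| = 140.
Check: |p(3)| = 140 ≤ 212 = M_tri(3). ✓ Equality does not hold at z = 3 (the coefficients have mixed signs, so the terms do not all align in phase there).

M_tri(3) = 212; |p(3)| = 140; equality at z=3: no.


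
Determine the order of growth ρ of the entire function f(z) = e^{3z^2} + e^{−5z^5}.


Each summand is entire of order 2 and 5 respectively (as in the single-exponential case). The order of a sum is at most the max of the orders, so ρ ≤ 5. For the lower bound: on |z|=r choose arg z so that -5z^5 is real positive; then |e^{-5z^5}| = e^{5r^5} while |e^{3z^2}| ≤ e^{3r^2} = o(e^{5r^5}). So |f| ≥ e^{5r^5}(1 − o(1)) and ρ ≥ 5. Hence ρ = max(2, 5) = 5.
Therefore ρ = 5.

Order ρ = 5.


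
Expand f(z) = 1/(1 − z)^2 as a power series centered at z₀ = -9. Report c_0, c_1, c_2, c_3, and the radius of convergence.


Let w = z − z₀, so z = z₀ + w.
Then 1 − z = 1 − (z₀ + w) = (1 − z₀) − w = 10 − w.
f(z) = 1/(10 − w)^2 = (1/(10)^2) · (1 − w/(10))^{−2}.
By the binomial series (1−u)^{−2} = Σ_{n≥0} C(n+1, 1) u^n for |u|<1, with u = w/(10):
  c_n = C(n+1, 1) / (10)^(n+2).
  c_0 = 1/(10)^2 = 1/100.
  c_1 = 2/(10)^3 = 1/500.
  c_2 = 3/(10)^4 = 3/10000.
  c_3 = 4/(10)^5 = 1/25000.
The series is valid for |w/d| < 1, i.e. |z − z₀| < |d|.
Radius of convergence: R = |1 − z₀| = |10| = 10 (distance from z₀ to the singularity z = 1).

c_0 = 1/100, c_1 = 1/500, c_2 = 3/10000, c_3 = 1/25000; R = 10.


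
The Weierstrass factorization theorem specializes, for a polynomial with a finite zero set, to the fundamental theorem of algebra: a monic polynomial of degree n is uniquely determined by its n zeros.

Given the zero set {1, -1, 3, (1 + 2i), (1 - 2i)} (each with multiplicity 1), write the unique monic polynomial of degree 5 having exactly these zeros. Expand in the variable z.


The polynomial is p(z) = ∏_{α ∈ S} (z − α), where S = {1, -1, 3, (1 + 2i), (1 - 2i)}.
Expanding the product yields: p(z) = z^5 -5·z^4 + 10·z^3 -10·z^2 -11·z + 15.
Note conjugate pairs combine to real quadratics: (z − (1+2i))(z − (1−2i)) = z² − 2z + 5.
The resulting polynomial has degree 5 and real coefficients as required.

p(z) = z^5 -5·z^4 + 10·z^3 -10·z^2 -11·z + 15.


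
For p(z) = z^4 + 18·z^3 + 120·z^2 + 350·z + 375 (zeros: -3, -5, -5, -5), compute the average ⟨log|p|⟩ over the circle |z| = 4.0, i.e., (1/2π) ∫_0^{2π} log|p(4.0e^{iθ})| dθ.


Zeros: -5, -5, -5, -3; r = 4.0.
Inside |z| < r: -3. Outside (|z| ≥ r): -5, -5, -5.
p(0) = 375, so log|p(0)| = log(375) = 5.9269.
Apply Jensen: I(r) = log|p(0)| + Σ_k log(r/|z_k|), summed over zeros inside |z| < r.
  log(r/|z_k|) for z_k = -3: log(4.0/3) = 0.2877
  Outside zeros (-5, -5, -5) contribute nothing to the Jensen sum.
Sum over inside zeros: 0.2877.
I(r) = log|p(0)| + (inside sum) = 5.9269 + 0.2877 = 6.2146.
Note: since some zeros are outside |z| ≤ r, the simplified n·log(r) form does NOT apply — only the inside zeros contribute.

I(r) ≈ 6.2146.


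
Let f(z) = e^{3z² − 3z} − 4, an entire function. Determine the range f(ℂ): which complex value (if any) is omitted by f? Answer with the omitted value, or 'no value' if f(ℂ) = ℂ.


Little Picard bounds the complement of f(ℂ) to at most one point.
The exponent g(z) = 3z² − 3z is a nonconstant polynomial, hence surjective onto ℂ. So e^{g(z)} takes every value in {e^w : w ∈ ℂ} = ℂ ∖ {0}. Adding -4 shifts the range to ℂ ∖ {-4}. f omits exactly -4.

Omitted value: -4.


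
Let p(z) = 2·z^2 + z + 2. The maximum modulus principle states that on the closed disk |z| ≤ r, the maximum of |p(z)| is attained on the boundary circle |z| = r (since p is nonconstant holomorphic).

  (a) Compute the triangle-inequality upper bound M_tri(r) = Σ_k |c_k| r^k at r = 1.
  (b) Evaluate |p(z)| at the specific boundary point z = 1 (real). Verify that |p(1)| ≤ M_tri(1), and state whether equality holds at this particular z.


Coefficients: c_0 = 2, c_1 = 1, c_2 = 2. Radius r = 1.
Part (a). Triangle bound: M_tri(r) = Σ_k |c_k| r^k
  = |2|·1^0 + |1|·1^1 + |2|·1^2
  = 2 + 1 + 2 = 5.
This bounds M(r) := max_{|z|=r} |p(z)| from above; equality holds iff all terms c_k z^k can be made to align in phase at a single z on |z|=r.
Part (b). At z = 1 (real, on the circle |z| = r):
  p(1) = (2)·1^0 + (1)·1^1 + (2)·1^2 = 5.
  |p(1)| = 5.
Since all nonzero coefficients share the same sign, |p(1)| = 5 = M_tri(1); the triangle bound is attained at z = 1, so in fact M(r) = 5.

M_tri(1) = 5; |p(1)| = 5; equality at z=1: yes.


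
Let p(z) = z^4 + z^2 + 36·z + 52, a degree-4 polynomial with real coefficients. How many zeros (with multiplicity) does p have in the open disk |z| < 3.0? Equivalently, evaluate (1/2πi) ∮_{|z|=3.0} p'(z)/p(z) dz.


The zeros of p are: (2 + 3i), (2 - 3i), -2, -2.
Their magnitudes are: 3.606, 3.606, 2, 2.
Zeros with |z| < R = 3.0: -2, -2.
Count = 2.
By the argument principle, (1/2πi) ∮_{|z|=R} p'(z)/p(z) dz equals exactly this count.

Number of zeros inside |z| < 3.0: 2.


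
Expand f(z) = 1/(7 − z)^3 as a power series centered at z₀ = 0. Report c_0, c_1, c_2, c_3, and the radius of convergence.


Let w = z − z₀, so z = z₀ + w.
Then 7 − z = 7 − (z₀ + w) = (7 − z₀) − w = 7 − w.
f(z) = 1/(7 − w)^3 = (1/(7)^3) · (1 − w/(7))^{−3}.
By the binomial series (1−u)^{−3} = Σ_{n≥0} C(n+2, 2) u^n for |u|<1, with u = w/(7):
  c_n = C(n+2, 2) / (7)^(n+3).
  c_0 = 1/(7)^3 = 1/343.
  c_1 = 3/(7)^4 = 3/2401.
  c_2 = 6/(7)^5 = 6/16807.
  c_3 = 10/(7)^6 = 10/117649.
The series is valid for |w/d| < 1, i.e. |z − z₀| < |d|.
Radius of convergence: R = |7 − z₀| = |7| = 7 (distance from z₀ to the singularity z = 7).

c_0 = 1/343, c_1 = 3/2401, c_2 = 6/16807, c_3 = 10/117649; R = 7.


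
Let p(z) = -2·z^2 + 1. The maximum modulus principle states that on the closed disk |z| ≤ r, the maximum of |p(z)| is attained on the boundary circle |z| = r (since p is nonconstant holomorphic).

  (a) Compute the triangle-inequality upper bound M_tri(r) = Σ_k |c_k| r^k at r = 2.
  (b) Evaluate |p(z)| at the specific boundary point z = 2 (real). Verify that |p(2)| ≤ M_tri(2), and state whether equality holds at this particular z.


Coefficients: c_0 = 1, c_1 = 0, c_2 = -2. Radius r = 2.
Part (a). Triangle bound: M_tri(r) = Σ_k |c_k| r^k
  = |1|·2^0 + |0|·2^1 + |-2|·2^2
  = 1 + 0 + 8 = 9.
This bounds M(r) := max_{|z|=r} |p(z)| from above; equality holds iff all terms c_k z^k can be made to align in phase at a single z on |z|=r.
Part (b). At z = 2 (real, on the circle |z| = r):
  p(2) = (1)·2^0 + (0)·2^1 + (-2)·2^2 = -7.
  |p(2)| = 7.
Check: |p(2)| = 7 ≤ 9 = M_tri(2). ✓ Equality does not hold at z = 2 (the coefficients have mixed signs, so the terms do not all align in phase there).

M_tri(2) = 9; |p(2)| = 7; equality at z=2: no.
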